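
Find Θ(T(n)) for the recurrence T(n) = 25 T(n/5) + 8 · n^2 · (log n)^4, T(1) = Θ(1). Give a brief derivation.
T(n) = Θ(n^2 · (log n)^5)

Here log_5 25 = 2 and f(n) = 8 · n^2 · (log n)^4 = Θ(n^(log_5 25) · (log n)^4). This is the extended Case 2 of the master theorem (f matches the critical exponent up to log factors), giving T(n) = Θ(n^(log_5 25) · (log n)^(4+1)) = Θ(n^2 · (log n)^5).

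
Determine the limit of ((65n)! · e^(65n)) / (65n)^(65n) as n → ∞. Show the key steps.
lim = ∞

Stirling: (65n)! ~ sqrt(2π·65n) · (65n/e)^(65n). Hence
  (65n)! · e^(65n) / (65n)^(65n) ~ sqrt(2π·65n) = sqrt(2π·65) · sqrt(n) → ∞.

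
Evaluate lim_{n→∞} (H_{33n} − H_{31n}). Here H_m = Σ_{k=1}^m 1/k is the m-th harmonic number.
lim = ln(33/31)

Euler-Maclaurin gives H_m = ln m + γ + 1/(2m) + O(1/m^2). The γ and O(1/m) terms cancel in the difference:
  H_{33n} − H_{31n} = ln(33n) − ln(31n) + O(1/n) = ln(33/31) + O(1/n).
Hence the limit is ln(33/31).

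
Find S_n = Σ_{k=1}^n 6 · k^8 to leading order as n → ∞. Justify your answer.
S_n ~ 2 · n^9 / 3

By integral comparison (Euler-Maclaurin), Σ_{k=1}^n 6 · k^8 = 6 · ∫_0^n x^8 dx + O(n^8) = 6 · n^9/9 = 2 · n^9 / 3 + O(n^8). (Equivalently, Faulhaber's formula gives the same leading term.)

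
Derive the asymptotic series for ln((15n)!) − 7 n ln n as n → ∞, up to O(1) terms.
ln((15n)!) − 7 n ln n = 8 n ln n + 15(ln 15 − 1) n + (1/2) ln(2π·15n) + O(1/n)

Stirling: ln((15n)!) = 15n ln(15n) − 15n + (1/2) ln(2π·15n) + O(1/n).
Expand 15n ln(15n) = 15n (ln n + ln 15) = 15n ln n + 15n ln 15.
Subtract 7n ln n: leading term is (15 − 7) n ln n = 8 n ln n. The next term is 15n ln 15 − 15n = 15(ln 15 − 1) n. Then the (1/2) ln(2π·15n) correction.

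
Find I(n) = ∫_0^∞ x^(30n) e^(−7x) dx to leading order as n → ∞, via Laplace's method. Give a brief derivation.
I(n) ~ (sqrt(2π·30n) / 7) · (30n/(7e))^(30n)

Write the integrand as exp(30n ln x − 7x) and set f(x) = 30n ln x − 7x. Then f'(x) = 30n/x − 7 = 0 at x* = 30n/7, and f''(x*) = −30n/x*^2 = −7^2/(30n). Laplace's method (interior maximum) gives
  I(n) ~ e^(f(x*)) · sqrt(2π / |f''(x*)|)
        = exp(30n ln(30n/7) − 30n) · sqrt(2π · 30n / 7^2)
        = (30n/7)^(30n) e^(−30n) · sqrt(2π·30n) / 7
        = (sqrt(2π·30n) / 7) · (30n/(7e))^(30n).
This matches Γ(30n+1)/7^(30n+1) with Stirling applied to Γ.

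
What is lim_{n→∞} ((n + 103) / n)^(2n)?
lim = e^206

Rewrite as (1 + 103/n)^(2n). By the standard limit (1 + x/n)^n → e^x, we have (1 + 103/n)^n → e^103, and raising to the 2nd power gives e^206.
More precisely, ln[(1 + 103/n)^(2n)] = 2n · ln(1 + 103/n) = 2n · (103/n + O(1/n^2)) = 206 + O(1/n) → 206.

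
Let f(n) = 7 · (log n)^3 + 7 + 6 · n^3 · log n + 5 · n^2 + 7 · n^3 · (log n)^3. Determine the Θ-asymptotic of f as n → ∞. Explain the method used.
f(n) ∈ Θ(n^3 · (log n)^3)

Compare the terms by growth order. For large n, n^a · (log n)^b dominates n^a' · (log n)^b' iff a > a', or (a = a' and b > b'). Ranking the 5 terms shows the dominant one is 7 · n^3 · (log n)^3. Hence f(n) ∈ Θ(n^3 · (log n)^3).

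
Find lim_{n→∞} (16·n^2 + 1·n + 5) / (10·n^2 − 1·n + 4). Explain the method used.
lim = 16/10 = 8/5

For large n the leading n^2 terms dominate both numerator and denominator. Dividing top and bottom by n^2, every other term tends to 0, leaving 16/10 = 8/5.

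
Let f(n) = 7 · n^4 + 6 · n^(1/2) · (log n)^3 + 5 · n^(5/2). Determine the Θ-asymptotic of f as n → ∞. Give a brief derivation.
f(n) ∈ Θ(n^4)

Compare the terms by growth order. For large n, n^a · (log n)^b dominates n^a' · (log n)^b' iff a > a', or (a = a' and b > b'). Ranking the 3 terms shows the dominant one is 7 · n^4. Hence f(n) ∈ Θ(n^4).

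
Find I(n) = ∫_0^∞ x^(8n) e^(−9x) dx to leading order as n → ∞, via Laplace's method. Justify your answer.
I(n) ~ (sqrt(2π·8n) / 9) · (8n/(9e))^(8n)

Write the integrand as exp(8n ln x − 9x) and set f(x) = 8n ln x − 9x. Then f'(x) = 8n/x − 9 = 0 at x* = 8n/9, and f''(x*) = −8n/x*^2 = −9^2/(8n). Laplace's method (interior maximum) gives
  I(n) ~ e^(f(x*)) · sqrt(2π / |f''(x*)|)
        = exp(8n ln(8n/9) − 8n) · sqrt(2π · 8n / 9^2)
        = (8n/9)^(8n) e^(−8n) · sqrt(2π·8n) / 9
        = (sqrt(2π·8n) / 9) · (8n/(9e))^(8n).
This matches Γ(8n+1)/9^(8n+1) with Stirling applied to Γ.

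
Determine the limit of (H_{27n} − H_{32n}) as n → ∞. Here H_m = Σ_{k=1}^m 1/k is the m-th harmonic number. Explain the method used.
lim = ln(27/32)

Euler-Maclaurin gives H_m = ln m + γ + 1/(2m) + O(1/m^2). The γ and O(1/m) terms cancel in the difference:
  H_{27n} − H_{32n} = ln(27n) − ln(32n) + O(1/n) = ln(27/32) + O(1/n).
Hence the limit is ln(27/32).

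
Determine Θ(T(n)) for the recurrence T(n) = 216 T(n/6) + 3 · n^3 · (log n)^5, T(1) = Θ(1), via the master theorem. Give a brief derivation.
T(n) = Θ(n^3 · (log n)^6)

Here log_6 216 = 3 and f(n) = 3 · n^3 · (log n)^5 = Θ(n^(log_6 216) · (log n)^5). This is the extended Case 2 of the master theorem (f matches the critical exponent up to log factors), giving T(n) = Θ(n^(log_6 216) · (log n)^(5+1)) = Θ(n^3 · (log n)^6).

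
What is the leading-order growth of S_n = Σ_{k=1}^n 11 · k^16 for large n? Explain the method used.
S_n ~ 11 · n^17 / 17

By integral comparison (Euler-Maclaurin), Σ_{k=1}^n 11 · k^16 = 11 · ∫_0^n x^16 dx + O(n^16) = 11 · n^17/17 + O(n^16). (Equivalently, Faulhaber's formula gives the same leading term.)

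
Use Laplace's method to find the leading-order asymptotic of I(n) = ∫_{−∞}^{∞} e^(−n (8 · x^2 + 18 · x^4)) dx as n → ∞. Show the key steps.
I(n) ~ sqrt(π/(8n))

φ(x) = 8 · x^2 + 18 · x^4 has its unique global minimum at x* = 0 (since φ'(x) = 16x + 72x^3 = 0 only at x = 0 for real x with both coefficients positive, and φ → ∞ as |x| → ∞). At x* = 0, φ(0) = 0 and φ''(0) = 16. Laplace's method then gives
  I(n) ~ sqrt(2π / (n · φ''(0))) · e^(−n φ(0)) = sqrt(2π / (16n)) = sqrt(π/(8n)).
The 18 · x^4 term contributes only at subleading order (an O(1/n) relative correction).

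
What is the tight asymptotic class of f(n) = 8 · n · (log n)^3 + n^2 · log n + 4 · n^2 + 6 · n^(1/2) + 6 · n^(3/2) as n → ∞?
f(n) ∈ Θ(n^2 · log n)

Compare the terms by growth order. For large n, n^a · (log n)^b dominates n^a' · (log n)^b' iff a > a', or (a = a' and b > b'). Ranking the 5 terms shows the dominant one is n^2 · log n. Hence f(n) ∈ Θ(n^2 · log n).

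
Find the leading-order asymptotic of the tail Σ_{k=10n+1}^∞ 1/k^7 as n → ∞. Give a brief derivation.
Σ_{k>10n} 1/k^7 ~ 1/(6 · (10n)^6)

Compare to the integral: ∫_{10n}^∞ x^(−7) dx = [−x^(−6)/6]_{10n}^∞ = 1/((7−1)·(10n)^6). Euler-Maclaurin then gives
  Σ_{k>10n} 1/k^7 = ∫_{10n}^∞ dx/x^7 − 1/(2·(10n)^7) + O(1/(10n)^8).
(Equivalently this is ζ(7) − Σ_{k≤10n} 1/k^7.)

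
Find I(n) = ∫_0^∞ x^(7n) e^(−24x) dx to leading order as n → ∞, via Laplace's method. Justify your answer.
I(n) ~ (sqrt(2π·7n) / 24) · (7n/(24e))^(7n)

Write the integrand as exp(7n ln x − 24x) and set f(x) = 7n ln x − 24x. Then f'(x) = 7n/x − 24 = 0 at x* = 7n/24, and f''(x*) = −7n/x*^2 = −24^2/(7n). Laplace's method (interior maximum) gives
  I(n) ~ e^(f(x*)) · sqrt(2π / |f''(x*)|)
        = exp(7n ln(7n/24) − 7n) · sqrt(2π · 7n / 24^2)
        = (7n/24)^(7n) e^(−7n) · sqrt(2π·7n) / 24
        = (sqrt(2π·7n) / 24) · (7n/(24e))^(7n).
This matches Γ(7n+1)/24^(7n+1) with Stirling applied to Γ.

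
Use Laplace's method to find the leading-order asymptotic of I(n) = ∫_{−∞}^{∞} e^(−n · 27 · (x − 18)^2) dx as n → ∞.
I(n) = sqrt(π/(27n))

Here φ(x) = 27 · (x − 18)^2 has its unique minimum at x* = 18 with φ(x*) = 0 and φ''(x*) = 54. Laplace's method gives
  I(n) ~ e^(−n φ(x*)) · sqrt(2π / (n · φ''(x*))) = sqrt(2π / (54n)) = sqrt(π/(27n)).
This is exact: substituting u = (x − 18)·sqrt(27n) gives I(n) = (1/sqrt(27n)) ∫_{−∞}^{∞} e^(−u^2) du = sqrt(π/(27n)).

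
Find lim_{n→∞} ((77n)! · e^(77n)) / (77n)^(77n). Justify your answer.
lim = ∞

Stirling: (77n)! ~ sqrt(2π·77n) · (77n/e)^(77n). Hence
  (77n)! · e^(77n) / (77n)^(77n) ~ sqrt(2π·77n) = sqrt(2π·77) · sqrt(n) → ∞.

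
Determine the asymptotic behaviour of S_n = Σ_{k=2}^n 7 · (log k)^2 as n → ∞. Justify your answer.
S_n ~ 7 · n · (log n)^2

By integral comparison, S_n = ∫_1^n 7 · (log x)^2 dx + O((log n)^2). For the integral, the leading term of ∫_1^n (log x)^2 dx is n · (log n)^2 (by repeated integration by parts; each step lowers the log-exponent and produces a relatively O(1/log n) correction). Hence S_n ~ 7 · n · (log n)^2.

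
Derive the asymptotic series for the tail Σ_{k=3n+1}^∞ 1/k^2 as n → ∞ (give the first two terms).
Σ_{k>3n} 1/k^2 = 1/(1 · (3n)) − 1/(2 · (3n)^2) + O(1/(3n)^3)

Compare to the integral: ∫_{3n}^∞ x^(−2) dx = [−x^(−1)/1]_{3n}^∞ = 1/((2−1)·(3n)). The Euler-Maclaurin correction adds −f(3n)/2 = −1/(2·(3n)^2). Euler-Maclaurin then gives
  Σ_{k>3n} 1/k^2 = ∫_{3n}^∞ dx/x^2 − 1/(2·(3n)^2) + O(1/(3n)^3).
(Equivalently this is ζ(2) − Σ_{k≤3n} 1/k^2.)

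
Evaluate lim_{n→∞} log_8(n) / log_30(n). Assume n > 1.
lim = ln(30) / ln(8) = log_8(30)

Change of base: log_8(n) = ln n / ln 8 and log_30(n) = ln n / ln 30. The ratio is (ln n / ln 8) · (ln 30 / ln n) = ln 30 / ln 8, a constant independent of n. So the limit is ln 30 / ln 8 = log_8(30).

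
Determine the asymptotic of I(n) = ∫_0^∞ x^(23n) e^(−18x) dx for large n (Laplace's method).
I(n) ~ (sqrt(2π·23n) / 18) · (23n/(18e))^(23n)

Write the integrand as exp(23n ln x − 18x) and set f(x) = 23n ln x − 18x. Then f'(x) = 23n/x − 18 = 0 at x* = 23n/18, and f''(x*) = −23n/x*^2 = −18^2/(23n). Laplace's method (interior maximum) gives
  I(n) ~ e^(f(x*)) · sqrt(2π / |f''(x*)|)
        = exp(23n ln(23n/18) − 23n) · sqrt(2π · 23n / 18^2)
        = (23n/18)^(23n) e^(−23n) · sqrt(2π·23n) / 18
        = (sqrt(2π·23n) / 18) · (23n/(18e))^(23n).
This matches Γ(23n+1)/18^(23n+1) with Stirling applied to Γ.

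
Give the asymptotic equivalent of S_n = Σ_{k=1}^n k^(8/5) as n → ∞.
S_n ~ (5/13) · n^(13/5)

Integral comparison: Σ_{k=1}^n k^(8/5) = ∫_0^n x^(8/5) dx + O(n^(8/5)). The integral is n^(1 + 8/5) / (1 + 8/5) = n^((8+5)/5) / ((8+5)/5) = (5/13) · n^(13/5).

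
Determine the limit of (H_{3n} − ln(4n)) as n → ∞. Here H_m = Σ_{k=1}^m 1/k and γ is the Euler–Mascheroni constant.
lim = ln(3/4) + γ

By Euler-Maclaurin, H_m = ln m + γ + O(1/m). So
  H_{3n} − ln(4n) = ln(3n) + γ − ln(4n) + O(1/n)
                       = ln(3/4) + γ + O(1/n).
Hence the limit is ln(3/4) + γ.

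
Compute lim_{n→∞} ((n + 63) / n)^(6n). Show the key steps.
lim = e^378

Rewrite as (1 + 63/n)^(6n). By the standard limit (1 + x/n)^n → e^x, we have (1 + 63/n)^n → e^63, and raising to the 6th power gives e^378.
More precisely, ln[(1 + 63/n)^(6n)] = 6n · ln(1 + 63/n) = 6n · (63/n + O(1/n^2)) = 378 + O(1/n) → 378.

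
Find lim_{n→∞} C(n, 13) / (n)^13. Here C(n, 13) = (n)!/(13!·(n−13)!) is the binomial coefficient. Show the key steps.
lim = 1/13! = 1/6227020800

With N = n → ∞: C(N, 13) / N^13 = [N(N−1)…(N−12)] / (13! · N^13) = (1/13!) · 1 · (1 − 1/n) · … · (1 − 12/n). Each factor → 1 as N → ∞, so the limit is 1/13! = 1/6227020800.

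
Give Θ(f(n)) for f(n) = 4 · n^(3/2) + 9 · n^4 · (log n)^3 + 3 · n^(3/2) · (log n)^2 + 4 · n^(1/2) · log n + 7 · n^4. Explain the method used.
f(n) ∈ Θ(n^4 · (log n)^3)

Compare the terms by growth order. For large n, n^a · (log n)^b dominates n^a' · (log n)^b' iff a > a', or (a = a' and b > b'). Ranking the 5 terms shows the dominant one is 9 · n^4 · (log n)^3. Hence f(n) ∈ Θ(n^4 · (log n)^3).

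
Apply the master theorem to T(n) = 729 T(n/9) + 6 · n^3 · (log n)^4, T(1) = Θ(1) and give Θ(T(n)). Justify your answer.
T(n) = Θ(n^3 · (log n)^5)

Here log_9 729 = 3 and f(n) = 6 · n^3 · (log n)^4 = Θ(n^(log_9 729) · (log n)^4). This is the extended Case 2 of the master theorem (f matches the critical exponent up to log factors), giving T(n) = Θ(n^(log_9 729) · (log n)^(4+1)) = Θ(n^3 · (log n)^5).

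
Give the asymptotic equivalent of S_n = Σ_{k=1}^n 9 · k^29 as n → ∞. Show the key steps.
S_n ~ 3 · n^30 / 10

By integral comparison (Euler-Maclaurin), Σ_{k=1}^n 9 · k^29 = 9 · ∫_0^n x^29 dx + O(n^29) = 9 · n^30/30 = 3 · n^30 / 10 + O(n^29). (Equivalently, Faulhaber's formula gives the same leading term.)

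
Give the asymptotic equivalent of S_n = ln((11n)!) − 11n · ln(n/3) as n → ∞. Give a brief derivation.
S_n ~ 11n · (ln 33 − 1) + O(ln n)

Stirling: ln((11n)!) = 11n ln(11n) − 11n + O(ln n).
  S_n = 11n ln(11n) − 11n − 11n ln(n/3) + O(ln n)
      = 11n ln(11n) − 11n ln n + 11n ln 3 − 11n + O(ln n)
      = 11n ln 11 + 11n ln 3 − 11n + O(ln n)
      = 11n (ln 33 − 1) + O(ln n).
Numerically ln(33) − 1 ≈ 2.4965.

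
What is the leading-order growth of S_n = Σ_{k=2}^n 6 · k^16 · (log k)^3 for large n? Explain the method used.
S_n ~ 6 · n^17 · (log n)^3 / 17

By integral comparison, S_n = ∫_1^n 6 · x^16 · (log x)^3 dx + O(n^16 · (log n)^3). For the integral, the leading term of ∫_1^n x^16 (log x)^3 dx is n^17/17 · (log n)^3 (by repeated integration by parts; each step lowers the log-exponent and produces a relatively O(1/log n) correction). Hence S_n ~ 6 · n^17 · (log n)^3 / 17.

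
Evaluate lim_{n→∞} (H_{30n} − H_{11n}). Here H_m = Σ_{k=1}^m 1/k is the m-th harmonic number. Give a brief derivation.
lim = ln(30/11)

Euler-Maclaurin gives H_m = ln m + γ + 1/(2m) + O(1/m^2). The γ and O(1/m) terms cancel in the difference:
  H_{30n} − H_{11n} = ln(30n) − ln(11n) + O(1/n) = ln(30/11) + O(1/n).
Hence the limit is ln(30/11).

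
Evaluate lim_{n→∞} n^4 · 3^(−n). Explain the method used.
lim = 0

Exponentials with base > 1 dominate every fixed polynomial: for any fixed c, n^c / 3^n → 0 as n → ∞ (e.g. by the ratio test, or by writing 3^n = e^(n ln 3) and noting e^(n ln 3) / n^c → ∞). Hence n^4 · 3^(−n) = n^4 / 3^n → 0.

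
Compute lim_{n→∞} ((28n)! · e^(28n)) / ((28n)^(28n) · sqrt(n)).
lim = sqrt(2π·28)

Stirling: (28n)! ~ sqrt(2π·28n) · (28n/e)^(28n). Hence
  (28n)! · e^(28n) / (28n)^(28n) ~ sqrt(2π·28n).
Dividing by sqrt(n): sqrt(2π·28n) / sqrt(n) = sqrt(2π·28) · n^((1−1)/2), so the limit is sqrt(2π·28).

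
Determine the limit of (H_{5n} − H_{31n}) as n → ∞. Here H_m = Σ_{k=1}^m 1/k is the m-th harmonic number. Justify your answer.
lim = ln(5/31)

Euler-Maclaurin gives H_m = ln m + γ + 1/(2m) + O(1/m^2). The γ and O(1/m) terms cancel in the difference:
  H_{5n} − H_{31n} = ln(5n) − ln(31n) + O(1/n) = ln(5/31) + O(1/n).
Hence the limit is ln(5/31).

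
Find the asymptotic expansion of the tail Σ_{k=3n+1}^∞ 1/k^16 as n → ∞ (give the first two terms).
Σ_{k>3n} 1/k^16 = 1/(15 · (3n)^15) − 1/(2 · (3n)^16) + O(1/(3n)^17)

Compare to the integral: ∫_{3n}^∞ x^(−16) dx = [−x^(−15)/15]_{3n}^∞ = 1/((16−1)·(3n)^15). The Euler-Maclaurin correction adds −f(3n)/2 = −1/(2·(3n)^16). Euler-Maclaurin then gives
  Σ_{k>3n} 1/k^16 = ∫_{3n}^∞ dx/x^16 − 1/(2·(3n)^16) + O(1/(3n)^17).
(Equivalently this is ζ(16) − Σ_{k≤3n} 1/k^16.)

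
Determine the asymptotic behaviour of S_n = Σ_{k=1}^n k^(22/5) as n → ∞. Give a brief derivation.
S_n ~ (5/27) · n^(27/5)

Integral comparison: Σ_{k=1}^n k^(22/5) = ∫_0^n x^(22/5) dx + O(n^(22/5)). The integral is n^(1 + 22/5) / (1 + 22/5) = n^((22+5)/5) / ((22+5)/5) = (5/27) · n^(27/5).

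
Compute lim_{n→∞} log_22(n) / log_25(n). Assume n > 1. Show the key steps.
lim = ln(25) / ln(22) = log_22(25)

Change of base: log_22(n) = ln n / ln 22 and log_25(n) = ln n / ln 25. The ratio is (ln n / ln 22) · (ln 25 / ln n) = ln 25 / ln 22, a constant independent of n. So the limit is ln 25 / ln 22 = log_22(25).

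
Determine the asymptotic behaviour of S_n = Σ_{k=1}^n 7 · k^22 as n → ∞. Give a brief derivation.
S_n ~ 7 · n^23 / 23

By integral comparison (Euler-Maclaurin), Σ_{k=1}^n 7 · k^22 = 7 · ∫_0^n x^22 dx + O(n^22) = 7 · n^23/23 + O(n^22). (Equivalently, Faulhaber's formula gives the same leading term.)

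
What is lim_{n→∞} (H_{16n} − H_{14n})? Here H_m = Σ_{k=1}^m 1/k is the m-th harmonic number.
lim = ln(16/14) = ln(8/7)

Euler-Maclaurin gives H_m = ln m + γ + 1/(2m) + O(1/m^2). The γ and O(1/m) terms cancel in the difference:
  H_{16n} − H_{14n} = ln(16n) − ln(14n) + O(1/n) = ln(16/14) + O(1/n).
Hence the limit is ln(16/14) = ln(8/7).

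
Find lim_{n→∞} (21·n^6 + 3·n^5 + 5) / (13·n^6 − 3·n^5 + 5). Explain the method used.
lim = 21/13

For large n the leading n^6 terms dominate both numerator and denominator. Dividing top and bottom by n^6, every other term tends to 0, leaving 21/13.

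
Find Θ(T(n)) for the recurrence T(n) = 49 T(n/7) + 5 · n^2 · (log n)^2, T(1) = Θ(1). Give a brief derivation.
T(n) = Θ(n^2 · (log n)^3)

Here log_7 49 = 2 and f(n) = 5 · n^2 · (log n)^2 = Θ(n^(log_7 49) · (log n)^2). This is the extended Case 2 of the master theorem (f matches the critical exponent up to log factors), giving T(n) = Θ(n^(log_7 49) · (log n)^(2+1)) = Θ(n^2 · (log n)^3).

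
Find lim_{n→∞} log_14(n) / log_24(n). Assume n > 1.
lim = ln(24) / ln(14) = log_14(24)

Change of base: log_14(n) = ln n / ln 14 and log_24(n) = ln n / ln 24. The ratio is (ln n / ln 14) · (ln 24 / ln n) = ln 24 / ln 14, a constant independent of n. So the limit is ln 24 / ln 14 = log_14(24).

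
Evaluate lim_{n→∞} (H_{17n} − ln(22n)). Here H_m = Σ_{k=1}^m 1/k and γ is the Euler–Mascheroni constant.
lim = ln(17/22) + γ

By Euler-Maclaurin, H_m = ln m + γ + O(1/m). So
  H_{17n} − ln(22n) = ln(17n) + γ − ln(22n) + O(1/n)
                       = ln(17/22) + γ + O(1/n).
Hence the limit is ln(17/22) + γ.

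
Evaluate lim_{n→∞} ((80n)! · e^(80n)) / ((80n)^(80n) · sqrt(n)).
lim = sqrt(2π·80)

Stirling: (80n)! ~ sqrt(2π·80n) · (80n/e)^(80n). Hence
  (80n)! · e^(80n) / (80n)^(80n) ~ sqrt(2π·80n).
Dividing by sqrt(n): sqrt(2π·80n) / sqrt(n) = sqrt(2π·80) · n^((1−1)/2), so the limit is sqrt(2π·80).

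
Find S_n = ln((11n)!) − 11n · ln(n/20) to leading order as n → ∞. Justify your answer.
S_n ~ 11n · (ln 220 − 1) + O(ln n)

Stirling: ln((11n)!) = 11n ln(11n) − 11n + O(ln n).
  S_n = 11n ln(11n) − 11n − 11n ln(n/20) + O(ln n)
      = 11n ln(11n) − 11n ln n + 11n ln 20 − 11n + O(ln n)
      = 11n ln 11 + 11n ln 20 − 11n + O(ln n)
      = 11n (ln 220 − 1) + O(ln n).
Numerically ln(220) − 1 ≈ 4.3936.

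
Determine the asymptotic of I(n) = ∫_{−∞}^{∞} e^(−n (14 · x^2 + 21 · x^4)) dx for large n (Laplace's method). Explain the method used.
I(n) ~ sqrt(π/(14n))

φ(x) = 14 · x^2 + 21 · x^4 has its unique global minimum at x* = 0 (since φ'(x) = 28x + 84x^3 = 0 only at x = 0 for real x with both coefficients positive, and φ → ∞ as |x| → ∞). At x* = 0, φ(0) = 0 and φ''(0) = 28. Laplace's method then gives
  I(n) ~ sqrt(2π / (n · φ''(0))) · e^(−n φ(0)) = sqrt(2π / (28n)) = sqrt(π/(14n)).
The 21 · x^4 term contributes only at subleading order (an O(1/n) relative correction).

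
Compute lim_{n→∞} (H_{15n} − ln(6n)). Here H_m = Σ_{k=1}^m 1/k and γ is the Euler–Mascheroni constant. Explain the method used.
lim = ln(5/2) + γ

By Euler-Maclaurin, H_m = ln m + γ + O(1/m). So
  H_{15n} − ln(6n) = ln(15n) + γ − ln(6n) + O(1/n)
                       = ln(15/6) + γ + O(1/n).
Hence the limit is ln(15/6) + γ (= ln(5/2)).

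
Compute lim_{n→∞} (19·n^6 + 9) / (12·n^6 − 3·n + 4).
lim = 19/12

For large n the leading n^6 terms dominate both numerator and denominator. Dividing top and bottom by n^6, every other term tends to 0, leaving 19/12.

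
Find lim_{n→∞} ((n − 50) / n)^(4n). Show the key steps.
lim = e^(−200)

Rewrite as (1 − 50/n)^(4n). By the standard limit (1 + x/n)^n → e^x, we have (1 − 50/n)^n → e^(−50), and raising to the 4th power gives e^(−200).
More precisely, ln[(1 − 50/n)^(4n)] = 4n · ln(1 − 50/n) = 4n · (-50/n + O(1/n^2)) = -200 + O(1/n) → -200.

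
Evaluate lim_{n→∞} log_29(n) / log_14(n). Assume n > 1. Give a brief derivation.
lim = ln(14) / ln(29) = log_29(14)

Change of base: log_29(n) = ln n / ln 29 and log_14(n) = ln n / ln 14. The ratio is (ln n / ln 29) · (ln 14 / ln n) = ln 14 / ln 29, a constant independent of n. So the limit is ln 14 / ln 29 = log_29(14).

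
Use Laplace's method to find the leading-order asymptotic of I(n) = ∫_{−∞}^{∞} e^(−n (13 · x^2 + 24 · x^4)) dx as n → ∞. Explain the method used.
I(n) ~ sqrt(π/(13n))

φ(x) = 13 · x^2 + 24 · x^4 has its unique global minimum at x* = 0 (since φ'(x) = 26x + 96x^3 = 0 only at x = 0 for real x with both coefficients positive, and φ → ∞ as |x| → ∞). At x* = 0, φ(0) = 0 and φ''(0) = 26. Laplace's method then gives
  I(n) ~ sqrt(2π / (n · φ''(0))) · e^(−n φ(0)) = sqrt(2π / (26n)) = sqrt(π/(13n)).
The 24 · x^4 term contributes only at subleading order (an O(1/n) relative correction).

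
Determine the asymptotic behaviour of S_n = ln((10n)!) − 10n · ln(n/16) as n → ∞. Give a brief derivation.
S_n ~ 10n · (ln 160 − 1) + O(ln n)

Stirling: ln((10n)!) = 10n ln(10n) − 10n + O(ln n).
  S_n = 10n ln(10n) − 10n − 10n ln(n/16) + O(ln n)
      = 10n ln(10n) − 10n ln n + 10n ln 16 − 10n + O(ln n)
      = 10n ln 10 + 10n ln 16 − 10n + O(ln n)
      = 10n (ln 160 − 1) + O(ln n).
Numerically ln(160) − 1 ≈ 4.0752.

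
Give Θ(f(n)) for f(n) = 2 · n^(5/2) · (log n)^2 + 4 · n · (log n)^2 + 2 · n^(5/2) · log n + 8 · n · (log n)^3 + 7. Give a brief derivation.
f(n) ∈ Θ(n^(5/2) · (log n)^2)

Compare the terms by growth order. For large n, n^a · (log n)^b dominates n^a' · (log n)^b' iff a > a', or (a = a' and b > b'). Ranking the 5 terms shows the dominant one is 2 · n^(5/2) · (log n)^2. Hence f(n) ∈ Θ(n^(5/2) · (log n)^2).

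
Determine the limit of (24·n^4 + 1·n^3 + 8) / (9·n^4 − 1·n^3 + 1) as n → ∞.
lim = 24/9 = 8/3

For large n the leading n^4 terms dominate both numerator and denominator. Dividing top and bottom by n^4, every other term tends to 0, leaving 24/9 = 8/3.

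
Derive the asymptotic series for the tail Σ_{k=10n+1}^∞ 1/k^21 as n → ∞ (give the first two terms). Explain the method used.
Σ_{k>10n} 1/k^21 = 1/(20 · (10n)^20) − 1/(2 · (10n)^21) + O(1/(10n)^22)

Compare to the integral: ∫_{10n}^∞ x^(−21) dx = [−x^(−20)/20]_{10n}^∞ = 1/((21−1)·(10n)^20). The Euler-Maclaurin correction adds −f(10n)/2 = −1/(2·(10n)^21). Euler-Maclaurin then gives
  Σ_{k>10n} 1/k^21 = ∫_{10n}^∞ dx/x^21 − 1/(2·(10n)^21) + O(1/(10n)^22).
(Equivalently this is ζ(21) − Σ_{k≤10n} 1/k^21.)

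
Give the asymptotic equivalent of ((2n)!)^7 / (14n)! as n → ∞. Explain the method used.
((2n)!)^7/(14n)! ~ ((2π·2n)^(6/2) / sqrt(7)) · 7^(−7·2n)  →  0

Write N = 2n. Stirling: N! ~ sqrt(2π N)(N/e)^N and (7N)! ~ sqrt(2π·7N)·(7N/e)^(7N).
  (N!)^7/(7N)! ~ (2π N)^(7/2) (N/e)^(7N) / [sqrt(2π·7N) (7N/e)^(7N)]
     = (2π N)^(7/2) / sqrt(2π·7N) · (N/(7N))^(7N)
     = (2π N)^((7−1)/2) / sqrt(7) · 7^(−7N).
Since 7^7 > 1, the factor 7^(−7N) decays exponentially, so the ratio → 0. Substituting N = 2n gives the stated form.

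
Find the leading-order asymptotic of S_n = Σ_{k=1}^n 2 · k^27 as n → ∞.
S_n ~ n^28 / 14

By integral comparison (Euler-Maclaurin), Σ_{k=1}^n 2 · k^27 = 2 · ∫_0^n x^27 dx + O(n^27) = 2 · n^28/28 = n^28 / 14 + O(n^27). (Equivalently, Faulhaber's formula gives the same leading term.)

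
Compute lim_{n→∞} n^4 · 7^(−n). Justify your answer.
lim = 0

Exponentials with base > 1 dominate every fixed polynomial: for any fixed c, n^c / 7^n → 0 as n → ∞ (e.g. by the ratio test, or by writing 7^n = e^(n ln 7) and noting e^(n ln 7) / n^c → ∞). Hence n^4 · 7^(−n) = n^4 / 7^n → 0.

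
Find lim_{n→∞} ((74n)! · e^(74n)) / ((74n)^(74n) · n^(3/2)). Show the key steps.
lim = 0

Stirling: (74n)! ~ sqrt(2π·74n) · (74n/e)^(74n). Hence
  (74n)! · e^(74n) / (74n)^(74n) ~ sqrt(2π·74n).
Dividing by n^(3/2): sqrt(2π·74n) / n^(3/2) = sqrt(2π·74) · n^((1−3)/2), so the expression behaves like sqrt(2π·74) · n^((1−3)/2) → 0.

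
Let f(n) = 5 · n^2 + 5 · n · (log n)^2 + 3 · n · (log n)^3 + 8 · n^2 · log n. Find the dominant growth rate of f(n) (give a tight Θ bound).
f(n) ∈ Θ(n^2 · log n)

Compare the terms by growth order. For large n, n^a · (log n)^b dominates n^a' · (log n)^b' iff a > a', or (a = a' and b > b'). Ranking the 4 terms shows the dominant one is 8 · n^2 · log n. Hence f(n) ∈ Θ(n^2 · log n).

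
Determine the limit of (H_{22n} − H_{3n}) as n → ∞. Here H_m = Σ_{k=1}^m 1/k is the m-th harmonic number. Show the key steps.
lim = ln(22/3)

Euler-Maclaurin gives H_m = ln m + γ + 1/(2m) + O(1/m^2). The γ and O(1/m) terms cancel in the difference:
  H_{22n} − H_{3n} = ln(22n) − ln(3n) + O(1/n) = ln(22/3) + O(1/n).
Hence the limit is ln(22/3).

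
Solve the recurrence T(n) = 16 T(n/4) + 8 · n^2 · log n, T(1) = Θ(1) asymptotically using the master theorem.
T(n) = Θ(n^2 · (log n)^2)

Here log_4 16 = 2 and f(n) = 8 · n^2 · log n = Θ(n^(log_4 16) · (log n)^1). This is the extended Case 2 of the master theorem (f matches the critical exponent up to log factors), giving T(n) = Θ(n^(log_4 16) · (log n)^(1+1)) = Θ(n^2 · (log n)^2).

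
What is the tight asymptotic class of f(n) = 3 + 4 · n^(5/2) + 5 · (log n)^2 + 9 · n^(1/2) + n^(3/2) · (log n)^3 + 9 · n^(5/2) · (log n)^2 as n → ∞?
f(n) ∈ Θ(n^(5/2) · (log n)^2)

Compare the terms by growth order. For large n, n^a · (log n)^b dominates n^a' · (log n)^b' iff a > a', or (a = a' and b > b'). Ranking the 6 terms shows the dominant one is 9 · n^(5/2) · (log n)^2. Hence f(n) ∈ Θ(n^(5/2) · (log n)^2).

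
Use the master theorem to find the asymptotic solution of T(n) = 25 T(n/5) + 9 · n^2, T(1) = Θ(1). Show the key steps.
T(n) = Θ(n^2 log n)

log_5 25 = 2, and f(n) = 9 · n^2 = Θ(n^(log_5 25)). This is Case 2 of the master theorem: T(n) = Θ(f(n) · log n) = Θ(n^2 log n).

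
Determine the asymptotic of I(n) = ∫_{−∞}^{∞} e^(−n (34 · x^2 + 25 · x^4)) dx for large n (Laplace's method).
I(n) ~ sqrt(π/(34n))

φ(x) = 34 · x^2 + 25 · x^4 has its unique global minimum at x* = 0 (since φ'(x) = 68x + 100x^3 = 0 only at x = 0 for real x with both coefficients positive, and φ → ∞ as |x| → ∞). At x* = 0, φ(0) = 0 and φ''(0) = 68. Laplace's method then gives
  I(n) ~ sqrt(2π / (n · φ''(0))) · e^(−n φ(0)) = sqrt(2π / (68n)) = sqrt(π/(34n)).
The 25 · x^4 term contributes only at subleading order (an O(1/n) relative correction).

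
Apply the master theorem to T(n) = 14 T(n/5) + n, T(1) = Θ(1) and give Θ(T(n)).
T(n) = Θ(n^(log_5 14))

Master theorem: compare f(n) = n to n^(log_5 14) where log_5 14 ≈ 1.640. Since 1 < log_5 14, we have f(n) = O(n^(log_5 14 − ε)) for some ε > 0 — Case 1. Hence T(n) = Θ(n^(log_5 14)).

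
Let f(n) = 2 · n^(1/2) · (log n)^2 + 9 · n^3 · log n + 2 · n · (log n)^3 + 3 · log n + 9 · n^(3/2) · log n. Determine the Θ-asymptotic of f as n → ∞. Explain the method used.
f(n) ∈ Θ(n^3 · log n)

Compare the terms by growth order. For large n, n^a · (log n)^b dominates n^a' · (log n)^b' iff a > a', or (a = a' and b > b'). Ranking the 5 terms shows the dominant one is 9 · n^3 · log n. Hence f(n) ∈ Θ(n^3 · log n).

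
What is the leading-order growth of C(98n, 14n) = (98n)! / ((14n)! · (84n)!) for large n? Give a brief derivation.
C(98n, 14n) ~ (823543/46656)^(14n) · sqrt(7/(12π·14n))

Write N = 14n. Apply Stirling to each factorial:
  (7N)! ~ sqrt(2π·7N) · (7N/e)^(7N),
  N! ~ sqrt(2π N) · (N/e)^N,
  (6N)! ~ sqrt(2π·6N) · (6N/e)^(6N).
The exponential factors combine to (7N)^(7N) / (N^N · (6N)^(6N)) = 7^(7N)/6^(6N) = (7^7/6^6)^N = (823543/46656)^N.
The square-root prefactors combine to sqrt(2π·7N) / (sqrt(2π N)·sqrt(2π·6N)) = sqrt(7 / (2π·6·N)) = sqrt(7/(12π·14n)).
Substituting N = 14n: C(98n, 14n) ~ (823543/46656)^(14n) · sqrt(7/(12π·14n)).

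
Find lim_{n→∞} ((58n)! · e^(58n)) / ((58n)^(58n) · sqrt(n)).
lim = sqrt(2π·58)

Stirling: (58n)! ~ sqrt(2π·58n) · (58n/e)^(58n). Hence
  (58n)! · e^(58n) / (58n)^(58n) ~ sqrt(2π·58n).
Dividing by sqrt(n): sqrt(2π·58n) / sqrt(n) = sqrt(2π·58) · n^((1−1)/2), so the limit is sqrt(2π·58).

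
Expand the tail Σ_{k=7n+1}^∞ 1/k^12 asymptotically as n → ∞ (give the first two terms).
Σ_{k>7n} 1/k^12 = 1/(11 · (7n)^11) − 1/(2 · (7n)^12) + O(1/(7n)^13)

Compare to the integral: ∫_{7n}^∞ x^(−12) dx = [−x^(−11)/11]_{7n}^∞ = 1/((12−1)·(7n)^11). The Euler-Maclaurin correction adds −f(7n)/2 = −1/(2·(7n)^12). Euler-Maclaurin then gives
  Σ_{k>7n} 1/k^12 = ∫_{7n}^∞ dx/x^12 − 1/(2·(7n)^12) + O(1/(7n)^13).
(Equivalently this is ζ(12) − Σ_{k≤7n} 1/k^12.)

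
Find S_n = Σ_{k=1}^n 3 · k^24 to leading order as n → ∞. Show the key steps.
S_n ~ 3 · n^25 / 25

By integral comparison (Euler-Maclaurin), Σ_{k=1}^n 3 · k^24 = 3 · ∫_0^n x^24 dx + O(n^24) = 3 · n^25/25 + O(n^24). (Equivalently, Faulhaber's formula gives the same leading term.)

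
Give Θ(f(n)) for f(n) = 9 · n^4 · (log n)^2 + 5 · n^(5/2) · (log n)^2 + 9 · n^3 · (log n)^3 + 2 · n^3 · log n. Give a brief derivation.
f(n) ∈ Θ(n^4 · (log n)^2)

Compare the terms by growth order. For large n, n^a · (log n)^b dominates n^a' · (log n)^b' iff a > a', or (a = a' and b > b'). Ranking the 4 terms shows the dominant one is 9 · n^4 · (log n)^2. Hence f(n) ∈ Θ(n^4 · (log n)^2).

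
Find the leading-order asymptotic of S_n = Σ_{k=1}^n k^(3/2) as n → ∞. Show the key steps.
S_n ~ (2/5) · n^(5/2)

Integral comparison: Σ_{k=1}^n k^(3/2) = ∫_0^n x^(3/2) dx + O(n^(3/2)). The integral is n^(1 + 3/2) / (1 + 3/2) = n^((3+2)/2) / ((3+2)/2) = (2/5) · n^(5/2).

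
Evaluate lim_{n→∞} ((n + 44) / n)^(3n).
lim = e^132

Rewrite as (1 + 44/n)^(3n). By the standard limit (1 + x/n)^n → e^x, we have (1 + 44/n)^n → e^44, and raising to the 3rd power gives e^132.
More precisely, ln[(1 + 44/n)^(3n)] = 3n · ln(1 + 44/n) = 3n · (44/n + O(1/n^2)) = 132 + O(1/n) → 132.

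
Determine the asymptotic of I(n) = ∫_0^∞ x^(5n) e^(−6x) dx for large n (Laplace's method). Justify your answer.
I(n) ~ (sqrt(2π·5n) / 6) · (5n/(6e))^(5n)

Write the integrand as exp(5n ln x − 6x) and set f(x) = 5n ln x − 6x. Then f'(x) = 5n/x − 6 = 0 at x* = 5n/6, and f''(x*) = −5n/x*^2 = −6^2/(5n). Laplace's method (interior maximum) gives
  I(n) ~ e^(f(x*)) · sqrt(2π / |f''(x*)|)
        = exp(5n ln(5n/6) − 5n) · sqrt(2π · 5n / 6^2)
        = (5n/6)^(5n) e^(−5n) · sqrt(2π·5n) / 6
        = (sqrt(2π·5n) / 6) · (5n/(6e))^(5n).
This matches Γ(5n+1)/6^(5n+1) with Stirling applied to Γ.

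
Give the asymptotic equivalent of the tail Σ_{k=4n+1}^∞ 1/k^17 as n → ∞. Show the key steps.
Σ_{k>4n} 1/k^17 ~ 1/(16 · (4n)^16)

Compare to the integral: ∫_{4n}^∞ x^(−17) dx = [−x^(−16)/16]_{4n}^∞ = 1/((17−1)·(4n)^16). Euler-Maclaurin then gives
  Σ_{k>4n} 1/k^17 = ∫_{4n}^∞ dx/x^17 − 1/(2·(4n)^17) + O(1/(4n)^18).
(Equivalently this is ζ(17) − Σ_{k≤4n} 1/k^17.)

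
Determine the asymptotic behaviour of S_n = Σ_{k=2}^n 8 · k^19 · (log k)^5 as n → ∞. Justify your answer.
S_n ~ 2 · n^20 · (log n)^5 / 5

By integral comparison, S_n = ∫_1^n 8 · x^19 · (log x)^5 dx + O(n^19 · (log n)^5). For the integral, the leading term of ∫_1^n x^19 (log x)^5 dx is n^20/20 · (log n)^5 (by repeated integration by parts; each step lowers the log-exponent and produces a relatively O(1/log n) correction). Hence S_n ~ 2 · n^20 · (log n)^5 / 5.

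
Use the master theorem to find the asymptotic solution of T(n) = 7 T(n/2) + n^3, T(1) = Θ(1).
T(n) = Θ(n^3)

log_2 7 ≈ 2.807. f(n) = n^3 dominates n^(log_2 7) since 3 > 2.807, and the regularity condition a·f(n/b) = 7·(n/2)^3 = (7/8)·n^3 ≤ c·f(n) holds with c = 7/8 ≈ 0.875 < 1. So this is Case 3: T(n) = Θ(f(n)) = Θ(n^3).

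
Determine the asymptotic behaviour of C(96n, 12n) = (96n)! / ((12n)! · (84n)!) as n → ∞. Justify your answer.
C(96n, 12n) ~ (16777216/823543)^(12n) · sqrt(4/(7π·12n))

Write N = 12n. Apply Stirling to each factorial:
  (8N)! ~ sqrt(2π·8N) · (8N/e)^(8N),
  N! ~ sqrt(2π N) · (N/e)^N,
  (7N)! ~ sqrt(2π·7N) · (7N/e)^(7N).
The exponential factors combine to (8N)^(8N) / (N^N · (7N)^(7N)) = 8^(8N)/7^(7N) = (8^8/7^7)^N = (16777216/823543)^N.
The square-root prefactors combine to sqrt(2π·8N) / (sqrt(2π N)·sqrt(2π·7N)) = sqrt(8 / (2π·7·N)) = sqrt(4/(7π·12n)).
Substituting N = 12n: C(96n, 12n) ~ (16777216/823543)^(12n) · sqrt(4/(7π·12n)).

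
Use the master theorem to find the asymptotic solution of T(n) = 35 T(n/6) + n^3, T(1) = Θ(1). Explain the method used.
T(n) = Θ(n^3)

log_6 35 ≈ 1.984. f(n) = n^3 dominates n^(log_6 35) since 3 > 1.984, and the regularity condition a·f(n/b) = 35·(n/6)^3 = (35/216)·n^3 ≤ c·f(n) holds with c = 35/216 ≈ 0.162 < 1. So this is Case 3: T(n) = Θ(f(n)) = Θ(n^3).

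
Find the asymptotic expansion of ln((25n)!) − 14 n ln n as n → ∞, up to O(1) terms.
ln((25n)!) − 14 n ln n = 11 n ln n + 25(ln 25 − 1) n + (1/2) ln(2π·25n) + O(1/n)

Stirling: ln((25n)!) = 25n ln(25n) − 25n + (1/2) ln(2π·25n) + O(1/n).
Expand 25n ln(25n) = 25n (ln n + ln 25) = 25n ln n + 25n ln 25.
Subtract 14n ln n: leading term is (25 − 14) n ln n = 11 n ln n. The next term is 25n ln 25 − 25n = 25(ln 25 − 1) n. Then the (1/2) ln(2π·25n) correction.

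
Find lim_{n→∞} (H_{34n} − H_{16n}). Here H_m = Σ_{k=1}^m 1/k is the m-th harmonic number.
lim = ln(34/16) = ln(17/8)

Euler-Maclaurin gives H_m = ln m + γ + 1/(2m) + O(1/m^2). The γ and O(1/m) terms cancel in the difference:
  H_{34n} − H_{16n} = ln(34n) − ln(16n) + O(1/n) = ln(34/16) + O(1/n).
Hence the limit is ln(34/16) = ln(17/8).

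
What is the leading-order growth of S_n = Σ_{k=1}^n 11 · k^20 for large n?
S_n ~ 11 · n^21 / 21

By integral comparison (Euler-Maclaurin), Σ_{k=1}^n 11 · k^20 = 11 · ∫_0^n x^20 dx + O(n^20) = 11 · n^21/21 + O(n^20). (Equivalently, Faulhaber's formula gives the same leading term.)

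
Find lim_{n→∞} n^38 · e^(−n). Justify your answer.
lim = 0

Exponentials with base > 1 dominate every fixed polynomial: for any fixed c, n^c / e^n → 0 as n → ∞ (e.g. by the ratio test, or since e^n grows faster than any power of n). Hence n^38 · e^(−n) = n^38 / e^n → 0.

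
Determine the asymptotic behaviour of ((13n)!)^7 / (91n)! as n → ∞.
((13n)!)^7/(91n)! ~ ((2π·13n)^(6/2) / sqrt(7)) · 7^(−7·13n)  →  0

Write N = 13n. Stirling: N! ~ sqrt(2π N)(N/e)^N and (7N)! ~ sqrt(2π·7N)·(7N/e)^(7N).
  (N!)^7/(7N)! ~ (2π N)^(7/2) (N/e)^(7N) / [sqrt(2π·7N) (7N/e)^(7N)]
     = (2π N)^(7/2) / sqrt(2π·7N) · (N/(7N))^(7N)
     = (2π N)^((7−1)/2) / sqrt(7) · 7^(−7N).
Since 7^7 > 1, the factor 7^(−7N) decays exponentially, so the ratio → 0. Substituting N = 13n gives the stated form.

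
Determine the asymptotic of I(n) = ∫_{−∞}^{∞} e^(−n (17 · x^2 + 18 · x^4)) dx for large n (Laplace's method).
I(n) ~ sqrt(π/(17n))

φ(x) = 17 · x^2 + 18 · x^4 has its unique global minimum at x* = 0 (since φ'(x) = 34x + 72x^3 = 0 only at x = 0 for real x with both coefficients positive, and φ → ∞ as |x| → ∞). At x* = 0, φ(0) = 0 and φ''(0) = 34. Laplace's method then gives
  I(n) ~ sqrt(2π / (n · φ''(0))) · e^(−n φ(0)) = sqrt(2π / (34n)) = sqrt(π/(17n)).
The 18 · x^4 term contributes only at subleading order (an O(1/n) relative correction).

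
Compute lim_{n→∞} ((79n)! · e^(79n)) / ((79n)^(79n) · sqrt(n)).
lim = sqrt(2π·79)

Stirling: (79n)! ~ sqrt(2π·79n) · (79n/e)^(79n). Hence
  (79n)! · e^(79n) / (79n)^(79n) ~ sqrt(2π·79n).
Dividing by sqrt(n): sqrt(2π·79n) / sqrt(n) = sqrt(2π·79) · n^((1−1)/2), so the limit is sqrt(2π·79).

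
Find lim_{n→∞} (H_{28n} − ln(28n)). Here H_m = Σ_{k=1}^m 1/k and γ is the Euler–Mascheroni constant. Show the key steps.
lim = γ

By Euler-Maclaurin, H_m = ln m + γ + O(1/m). So
  H_{28n} − ln(28n) = ln(28n) + γ − ln(28n) + O(1/n)
                       = ln(28/28) + γ + O(1/n).
Hence the limit is γ (since ln 1 = 0).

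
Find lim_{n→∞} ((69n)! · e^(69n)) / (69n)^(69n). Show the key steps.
lim = ∞

Stirling: (69n)! ~ sqrt(2π·69n) · (69n/e)^(69n). Hence
  (69n)! · e^(69n) / (69n)^(69n) ~ sqrt(2π·69n) = sqrt(2π·69) · sqrt(n) → ∞.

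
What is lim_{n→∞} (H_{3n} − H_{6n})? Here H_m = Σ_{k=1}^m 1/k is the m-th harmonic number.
lim = ln(3/6) = −ln 2

Euler-Maclaurin gives H_m = ln m + γ + 1/(2m) + O(1/m^2). The γ and O(1/m) terms cancel in the difference:
  H_{3n} − H_{6n} = ln(3n) − ln(6n) + O(1/n) = ln(3/6) + O(1/n).
Hence the limit is ln(3/6) = −ln 2.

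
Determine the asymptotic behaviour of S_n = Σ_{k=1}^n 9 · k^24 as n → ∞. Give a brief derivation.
S_n ~ 9 · n^25 / 25

By integral comparison (Euler-Maclaurin), Σ_{k=1}^n 9 · k^24 = 9 · ∫_0^n x^24 dx + O(n^24) = 9 · n^25/25 + O(n^24). (Equivalently, Faulhaber's formula gives the same leading term.)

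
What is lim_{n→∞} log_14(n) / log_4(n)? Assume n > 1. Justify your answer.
lim = ln(4) / ln(14) = log_14(4)

Change of base: log_14(n) = ln n / ln 14 and log_4(n) = ln n / ln 4. The ratio is (ln n / ln 14) · (ln 4 / ln n) = ln 4 / ln 14, a constant independent of n. So the limit is ln 4 / ln 14 = log_14(4).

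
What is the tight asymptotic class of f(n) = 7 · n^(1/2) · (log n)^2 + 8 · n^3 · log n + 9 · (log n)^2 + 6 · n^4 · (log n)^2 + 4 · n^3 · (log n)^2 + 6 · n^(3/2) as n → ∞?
f(n) ∈ Θ(n^4 · (log n)^2)

Compare the terms by growth order. For large n, n^a · (log n)^b dominates n^a' · (log n)^b' iff a > a', or (a = a' and b > b'). Ranking the 6 terms shows the dominant one is 6 · n^4 · (log n)^2. Hence f(n) ∈ Θ(n^4 · (log n)^2).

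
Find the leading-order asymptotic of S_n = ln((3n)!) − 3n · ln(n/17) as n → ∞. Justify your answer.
S_n ~ 3n · (ln 51 − 1) + O(ln n)

Stirling: ln((3n)!) = 3n ln(3n) − 3n + O(ln n).
  S_n = 3n ln(3n) − 3n − 3n ln(n/17) + O(ln n)
      = 3n ln(3n) − 3n ln n + 3n ln 17 − 3n + O(ln n)
      = 3n ln 3 + 3n ln 17 − 3n + O(ln n)
      = 3n (ln 51 − 1) + O(ln n).
Numerically ln(51) − 1 ≈ 2.9318.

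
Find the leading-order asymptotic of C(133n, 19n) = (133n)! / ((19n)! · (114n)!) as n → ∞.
C(133n, 19n) ~ (823543/46656)^(19n) · sqrt(7/(12π·19n))

Write N = 19n. Apply Stirling to each factorial:
  (7N)! ~ sqrt(2π·7N) · (7N/e)^(7N),
  N! ~ sqrt(2π N) · (N/e)^N,
  (6N)! ~ sqrt(2π·6N) · (6N/e)^(6N).
The exponential factors combine to (7N)^(7N) / (N^N · (6N)^(6N)) = 7^(7N)/6^(6N) = (7^7/6^6)^N = (823543/46656)^N.
The square-root prefactors combine to sqrt(2π·7N) / (sqrt(2π N)·sqrt(2π·6N)) = sqrt(7 / (2π·6·N)) = sqrt(7/(12π·19n)).
Substituting N = 19n: C(133n, 19n) ~ (823543/46656)^(19n) · sqrt(7/(12π·19n)).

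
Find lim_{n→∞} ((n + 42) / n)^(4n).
lim = e^168

Rewrite as (1 + 42/n)^(4n). By the standard limit (1 + x/n)^n → e^x, we have (1 + 42/n)^n → e^42, and raising to the 4th power gives e^168.
More precisely, ln[(1 + 42/n)^(4n)] = 4n · ln(1 + 42/n) = 4n · (42/n + O(1/n^2)) = 168 + O(1/n) → 168.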